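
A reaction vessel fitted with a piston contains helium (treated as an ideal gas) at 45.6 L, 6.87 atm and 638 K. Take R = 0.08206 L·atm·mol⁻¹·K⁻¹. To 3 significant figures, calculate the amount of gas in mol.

PV = nRT ⇒ n = PV/(RT) = (6.87 × 45.6) / (0.08206 × 638)

n ≈ 5.98 mol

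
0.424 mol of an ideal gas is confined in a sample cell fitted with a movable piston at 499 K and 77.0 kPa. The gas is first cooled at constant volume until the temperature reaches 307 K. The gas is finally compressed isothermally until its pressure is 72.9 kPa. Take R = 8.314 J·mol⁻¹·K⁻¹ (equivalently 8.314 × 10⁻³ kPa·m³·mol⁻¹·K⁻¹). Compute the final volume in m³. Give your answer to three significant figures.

From PV = nRT: V₁ = nRT₁/P₁ = 0.02284 m³.
V constant ⇒ P ∝ T: V₂ = V₁; P₂ = P₁·(T₂/T₁) = 47.37 kPa.
Isothermal, so P V is constant: T₃ = T₂; V₃ = V₂·(P₂/P₃) = 0.01485 m³.

V₃ ≈ 0.0148 m³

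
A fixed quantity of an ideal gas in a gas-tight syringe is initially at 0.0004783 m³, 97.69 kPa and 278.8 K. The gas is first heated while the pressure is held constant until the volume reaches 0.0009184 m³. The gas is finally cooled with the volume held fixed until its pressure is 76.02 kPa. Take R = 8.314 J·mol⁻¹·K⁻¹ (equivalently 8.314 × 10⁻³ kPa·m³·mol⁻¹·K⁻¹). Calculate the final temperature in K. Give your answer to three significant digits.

P constant ⇒ V ∝ T: P₂ = P₁; T₂ = T₁·(V₂/V₁) = 535.3 K.
Isochoric, so P/T is constant: V₃ = V₂; T₃ = T₂·(P₃/P₂) = 416.6 K.

T₃ ≈ 417 K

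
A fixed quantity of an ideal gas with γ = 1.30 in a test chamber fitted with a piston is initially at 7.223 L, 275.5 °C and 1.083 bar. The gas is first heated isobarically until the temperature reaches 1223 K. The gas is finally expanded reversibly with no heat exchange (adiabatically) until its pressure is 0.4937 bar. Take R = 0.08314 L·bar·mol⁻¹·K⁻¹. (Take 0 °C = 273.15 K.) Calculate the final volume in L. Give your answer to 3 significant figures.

V₃ ≈ 29.5 L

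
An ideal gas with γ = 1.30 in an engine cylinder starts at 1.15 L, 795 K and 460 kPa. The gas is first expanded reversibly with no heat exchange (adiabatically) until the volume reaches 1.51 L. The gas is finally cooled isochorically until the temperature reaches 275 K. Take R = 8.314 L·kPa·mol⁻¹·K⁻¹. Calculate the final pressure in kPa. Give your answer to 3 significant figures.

Reversible adiabatic, γ = 1.30: T₂ = T₁·(V₁/V₂)^(γ−1) = 732.6 K; P₂ = P₁·(V₁/V₂)^γ = 322.8 kPa.
Isochoric, so P/T is constant: V₃ = V₂; P₃ = P₂·(T₃/T₂) = 121.2 kPa.

P₃ ≈ 121 kPa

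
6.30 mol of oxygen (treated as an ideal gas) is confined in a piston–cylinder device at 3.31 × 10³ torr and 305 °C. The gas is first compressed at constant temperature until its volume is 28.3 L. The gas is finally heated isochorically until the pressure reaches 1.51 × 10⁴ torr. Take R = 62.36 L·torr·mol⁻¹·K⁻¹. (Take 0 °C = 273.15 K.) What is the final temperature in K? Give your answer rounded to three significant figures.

Convert: T₁ = 578.1 K.
From PV = nRT: V₁ = nRT₁/P₁ = 68.62 L.
Isothermal, so P V is constant: T₂ = T₁; P₂ = P₁·(V₁/V₂) = 8026 torr.
Isochoric, so P/T is constant: V₃ = V₂; T₃ = T₂·(P₃/P₂) = 1088 K.

T₃ ≈ 1.09e+03 K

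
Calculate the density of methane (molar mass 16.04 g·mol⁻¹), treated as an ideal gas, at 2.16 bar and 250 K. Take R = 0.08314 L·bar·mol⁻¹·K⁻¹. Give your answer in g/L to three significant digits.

ρ = PM/(RT) = (2.16 × 16.04) / (0.08314 × 250.0)

ρ ≈ 1.67 g/L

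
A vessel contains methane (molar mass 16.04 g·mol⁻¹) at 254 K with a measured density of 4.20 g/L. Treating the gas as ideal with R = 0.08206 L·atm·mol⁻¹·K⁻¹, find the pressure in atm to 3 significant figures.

P ≈ 5.46 atm

ρ = PM/(RT) ⇒ P = ρRT/M = (4.20 × 0.08206 × 254.0) / 16.04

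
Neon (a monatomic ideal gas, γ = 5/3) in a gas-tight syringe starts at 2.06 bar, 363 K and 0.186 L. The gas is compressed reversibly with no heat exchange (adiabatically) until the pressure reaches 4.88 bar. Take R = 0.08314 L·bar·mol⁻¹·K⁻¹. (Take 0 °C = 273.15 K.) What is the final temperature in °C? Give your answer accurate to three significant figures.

T₂ ≈ 239 °C

Adiabatic (γ = 5/3), T V^(γ−1) and P V^γ constant: T₂ = T₁·(P₂/P₁)^((γ−1)/γ) = 512.5 K; V₂ = V₁·(P₁/P₂)^(1/γ) = 0.1109 L.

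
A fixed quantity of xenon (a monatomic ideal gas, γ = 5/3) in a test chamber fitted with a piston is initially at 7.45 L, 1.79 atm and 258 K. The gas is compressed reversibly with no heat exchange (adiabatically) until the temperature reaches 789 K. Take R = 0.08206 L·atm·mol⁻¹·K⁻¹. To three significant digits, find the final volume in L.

V₂ ≈ 1.39 L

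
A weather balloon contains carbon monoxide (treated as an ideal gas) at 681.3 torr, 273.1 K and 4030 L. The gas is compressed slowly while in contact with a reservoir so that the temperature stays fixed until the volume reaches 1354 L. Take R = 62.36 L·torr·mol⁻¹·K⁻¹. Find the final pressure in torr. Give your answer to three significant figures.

Isothermal, so P V is constant: T₂ = T₁; P₂ = P₁·(V₁/V₂) = 2028 torr.

P₂ ≈ 2.03e+03 torr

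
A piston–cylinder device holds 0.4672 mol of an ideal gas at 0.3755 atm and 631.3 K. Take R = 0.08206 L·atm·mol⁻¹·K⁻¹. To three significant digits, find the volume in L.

V ≈ 64.5 L

PV = nRT ⇒ V = nRT/P = (0.4672 × 0.08206 × 631.3) / 0.3755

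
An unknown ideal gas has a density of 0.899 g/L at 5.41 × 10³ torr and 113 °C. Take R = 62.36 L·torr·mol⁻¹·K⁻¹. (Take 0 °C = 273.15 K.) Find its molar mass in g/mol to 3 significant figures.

M ≈ 4.00 g/mol

ρ = PM/(RT) ⇒ M = ρRT/P = (0.899 × 62.36 × 386.1) / 5.41e+03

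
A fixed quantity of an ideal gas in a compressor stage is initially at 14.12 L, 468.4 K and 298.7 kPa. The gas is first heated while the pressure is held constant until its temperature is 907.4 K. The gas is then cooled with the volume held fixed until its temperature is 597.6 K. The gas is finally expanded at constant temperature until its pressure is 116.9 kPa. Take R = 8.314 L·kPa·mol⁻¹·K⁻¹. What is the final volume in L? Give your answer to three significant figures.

V₄ ≈ 46.0 L

P constant ⇒ V ∝ T: P₂ = P₁; V₂ = V₁·(T₂/T₁) = 27.35 L.
Isochoric, so P/T is constant: V₃ = V₂; P₃ = P₂·(T₃/T₂) = 196.7 kPa.
T constant ⇒ Boyle's law P V = const: T₄ = T₃; V₄ = V₃·(P₃/P₄) = 46.03 L.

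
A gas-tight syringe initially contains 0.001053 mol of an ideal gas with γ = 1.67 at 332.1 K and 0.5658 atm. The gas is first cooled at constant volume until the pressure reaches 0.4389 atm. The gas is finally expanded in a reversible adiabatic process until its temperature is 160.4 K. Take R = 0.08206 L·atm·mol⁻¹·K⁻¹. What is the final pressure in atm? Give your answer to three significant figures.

P₃ ≈ 0.135 atm

From PV = nRT: V₁ = nRT₁/P₁ = 0.05072 L.
V constant ⇒ P ∝ T: V₂ = V₁; T₂ = T₁·(P₂/P₁) = 257.6 K.
Reversible adiabatic, γ = 1.67: P₃ = P₂·(T₃/T₂)^(γ/(γ−1)) = 0.1347 atm; V₃ = V₂·(T₂/T₃)^(1/(γ−1)) = 0.1029 L.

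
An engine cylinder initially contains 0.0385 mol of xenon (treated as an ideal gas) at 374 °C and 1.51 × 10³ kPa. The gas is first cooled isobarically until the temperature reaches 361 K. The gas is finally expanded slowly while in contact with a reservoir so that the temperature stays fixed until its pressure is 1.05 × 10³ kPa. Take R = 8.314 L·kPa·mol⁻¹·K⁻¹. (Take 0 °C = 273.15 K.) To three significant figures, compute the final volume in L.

V₃ ≈ 0.110 L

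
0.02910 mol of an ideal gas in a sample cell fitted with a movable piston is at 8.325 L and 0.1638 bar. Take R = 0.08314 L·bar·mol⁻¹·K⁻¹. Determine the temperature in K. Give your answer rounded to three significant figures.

T ≈ 564 K

PV = nRT ⇒ T = PV/(nR) = (0.1638 × 8.325) / (0.02910 × 0.08314)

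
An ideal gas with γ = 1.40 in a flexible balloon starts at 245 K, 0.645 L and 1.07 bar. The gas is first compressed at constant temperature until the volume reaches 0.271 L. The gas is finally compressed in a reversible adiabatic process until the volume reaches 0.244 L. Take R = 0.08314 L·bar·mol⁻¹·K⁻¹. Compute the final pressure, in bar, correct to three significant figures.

Isothermal, so P V is constant: T₂ = T₁; P₂ = P₁·(V₁/V₂) = 2.547 bar.
Reversible adiabatic, γ = 1.40: T₃ = T₂·(V₂/V₃)^(γ−1) = 255.5 K; P₃ = P₂·(V₂/V₃)^γ = 2.950 bar.

P₃ ≈ 2.95 bar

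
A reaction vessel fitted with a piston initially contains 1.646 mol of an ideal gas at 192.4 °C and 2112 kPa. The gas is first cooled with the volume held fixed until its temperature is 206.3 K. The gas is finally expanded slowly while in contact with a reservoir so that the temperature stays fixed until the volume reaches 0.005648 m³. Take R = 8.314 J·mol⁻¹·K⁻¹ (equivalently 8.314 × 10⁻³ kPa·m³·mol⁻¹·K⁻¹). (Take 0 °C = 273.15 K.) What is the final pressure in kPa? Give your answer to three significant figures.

Convert: T₁ = 465.5 K.
From PV = nRT: V₁ = nRT₁/P₁ = 0.003017 m³.
Isochoric, so P/T is constant: V₂ = V₁; P₂ = P₁·(T₂/T₁) = 935.9 kPa.
Isothermal, so P V is constant: T₃ = T₂; P₃ = P₂·(V₂/V₃) = 499.9 kPa.

P₃ ≈ 500 kPa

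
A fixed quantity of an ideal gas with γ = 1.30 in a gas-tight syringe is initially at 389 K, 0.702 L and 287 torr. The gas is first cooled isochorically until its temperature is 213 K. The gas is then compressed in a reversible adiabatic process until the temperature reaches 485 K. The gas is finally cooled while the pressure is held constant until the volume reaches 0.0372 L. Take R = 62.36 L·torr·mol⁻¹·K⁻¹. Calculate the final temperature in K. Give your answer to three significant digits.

T₄ ≈ 399 K

Isochoric, so P/T is constant: V₂ = V₁; P₂ = P₁·(T₂/T₁) = 157.1 torr.
Reversible adiabatic, γ = 1.30: P₃ = P₂·(T₃/T₂)^(γ/(γ−1)) = 5558 torr; V₃ = V₂·(T₂/T₃)^(1/(γ−1)) = 0.04520 L.
P constant ⇒ V ∝ T: P₄ = P₃; T₄ = T₃·(V₄/V₃) = 399.2 K.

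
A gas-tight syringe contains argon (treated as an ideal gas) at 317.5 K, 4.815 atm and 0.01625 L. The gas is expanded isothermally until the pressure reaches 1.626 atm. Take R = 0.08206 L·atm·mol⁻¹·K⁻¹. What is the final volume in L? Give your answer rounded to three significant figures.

Isothermal, so P V is constant: T₂ = T₁; V₂ = V₁·(P₁/P₂) = 0.04812 L.

V₂ ≈ 0.0481 L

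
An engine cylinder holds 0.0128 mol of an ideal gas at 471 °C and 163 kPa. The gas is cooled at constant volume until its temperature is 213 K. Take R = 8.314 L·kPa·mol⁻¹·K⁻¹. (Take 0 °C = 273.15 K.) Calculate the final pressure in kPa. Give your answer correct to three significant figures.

Convert: T₁ = 744.1 K.
From PV = nRT: V₁ = nRT₁/P₁ = 0.4858 L.
Isochoric, so P/T is constant: V₂ = V₁; P₂ = P₁·(T₂/T₁) = 46.66 kPa.

P₂ ≈ 46.7 kPa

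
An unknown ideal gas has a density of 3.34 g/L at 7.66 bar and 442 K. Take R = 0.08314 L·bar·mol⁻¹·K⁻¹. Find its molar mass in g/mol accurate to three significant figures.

ρ = PM/(RT) ⇒ M = ρRT/P = (3.34 × 0.08314 × 442.0) / 7.66

M ≈ 16.0 g/mol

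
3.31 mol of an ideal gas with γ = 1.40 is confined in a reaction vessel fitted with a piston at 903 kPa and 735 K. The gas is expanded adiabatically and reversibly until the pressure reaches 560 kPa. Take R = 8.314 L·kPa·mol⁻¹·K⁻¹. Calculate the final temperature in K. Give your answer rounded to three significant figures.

T₂ ≈ 641 K

From PV = nRT: V₁ = nRT₁/P₁ = 22.40 L.
Reversible adiabatic, γ = 1.40: T₂ = T₁·(P₂/P₁)^((γ−1)/γ) = 641.2 K; V₂ = V₁·(P₁/P₂)^(1/γ) = 31.51 L.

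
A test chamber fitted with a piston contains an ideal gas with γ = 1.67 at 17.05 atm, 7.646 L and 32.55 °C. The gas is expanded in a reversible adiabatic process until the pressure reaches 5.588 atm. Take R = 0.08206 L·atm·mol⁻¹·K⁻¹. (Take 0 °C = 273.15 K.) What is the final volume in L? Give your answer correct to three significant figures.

V₂ ≈ 14.9 L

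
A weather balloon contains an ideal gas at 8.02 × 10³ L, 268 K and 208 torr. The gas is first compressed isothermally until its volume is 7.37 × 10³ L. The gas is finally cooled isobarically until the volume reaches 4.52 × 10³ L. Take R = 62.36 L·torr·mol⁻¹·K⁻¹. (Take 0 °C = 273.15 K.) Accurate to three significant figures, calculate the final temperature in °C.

T₃ ≈ -109 °C

Isothermal, so P V is constant: T₂ = T₁; P₂ = P₁·(V₁/V₂) = 226.3 torr.
Isobaric, so V/T is constant: P₃ = P₂; T₃ = T₂·(V₃/V₂) = 164.4 K.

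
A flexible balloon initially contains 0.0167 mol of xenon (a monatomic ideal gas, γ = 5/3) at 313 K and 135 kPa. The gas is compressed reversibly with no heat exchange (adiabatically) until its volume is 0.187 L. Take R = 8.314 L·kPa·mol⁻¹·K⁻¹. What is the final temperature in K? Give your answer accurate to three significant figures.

From PV = nRT: V₁ = nRT₁/P₁ = 0.3219 L.
Adiabatic (γ = 5/3), T V^(γ−1) and P V^γ constant: T₂ = T₁·(V₁/V₂)^(γ−1) = 449.6 K; P₂ = P₁·(V₁/V₂)^γ = 333.8 kPa.

T₂ ≈ 450 K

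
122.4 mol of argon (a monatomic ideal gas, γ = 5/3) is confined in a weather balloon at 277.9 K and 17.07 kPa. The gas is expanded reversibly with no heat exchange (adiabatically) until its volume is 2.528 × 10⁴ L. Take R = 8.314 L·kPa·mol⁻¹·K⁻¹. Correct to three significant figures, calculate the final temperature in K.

T₂ ≈ 210 K

From PV = nRT: V₁ = nRT₁/P₁ = 1.657e+04 L.
Adiabatic (γ = 5/3), T V^(γ−1) and P V^γ constant: T₂ = T₁·(V₁/V₂)^(γ−1) = 209.7 K; P₂ = P₁·(V₁/V₂)^γ = 8.440 kPa.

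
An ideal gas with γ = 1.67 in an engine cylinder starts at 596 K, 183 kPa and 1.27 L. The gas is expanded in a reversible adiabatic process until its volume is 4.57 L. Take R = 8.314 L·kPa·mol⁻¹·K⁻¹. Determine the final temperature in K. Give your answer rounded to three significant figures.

T₂ ≈ 253 K

Reversible adiabatic, γ = 1.67: T₂ = T₁·(V₁/V₂)^(γ−1) = 252.7 K; P₂ = P₁·(V₁/V₂)^γ = 21.56 kPa.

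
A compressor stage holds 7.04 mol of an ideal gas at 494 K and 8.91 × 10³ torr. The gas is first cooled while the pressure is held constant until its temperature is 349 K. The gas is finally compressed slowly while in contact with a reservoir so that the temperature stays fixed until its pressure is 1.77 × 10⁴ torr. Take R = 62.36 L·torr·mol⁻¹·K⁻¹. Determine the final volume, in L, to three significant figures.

V₃ ≈ 8.66 L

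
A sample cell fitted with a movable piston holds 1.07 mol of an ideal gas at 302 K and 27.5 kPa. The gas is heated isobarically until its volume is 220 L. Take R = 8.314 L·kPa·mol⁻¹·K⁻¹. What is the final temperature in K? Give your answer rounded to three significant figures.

T₂ ≈ 680 K

From PV = nRT: V₁ = nRT₁/P₁ = 97.69 L.
Isobaric, so V/T is constant: P₂ = P₁; T₂ = T₁·(V₂/V₁) = 680.1 K.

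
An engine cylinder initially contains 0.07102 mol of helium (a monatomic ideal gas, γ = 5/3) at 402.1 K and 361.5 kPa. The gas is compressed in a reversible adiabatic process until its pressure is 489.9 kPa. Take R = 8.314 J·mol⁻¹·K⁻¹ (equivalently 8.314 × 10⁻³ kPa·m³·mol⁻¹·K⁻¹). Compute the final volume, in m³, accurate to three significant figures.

From PV = nRT: V₁ = nRT₁/P₁ = 0.0006568 m³.
Reversible adiabatic, γ = 5/3: T₂ = T₁·(P₂/P₁)^((γ−1)/γ) = 454.1 K; V₂ = V₁·(P₁/P₂)^(1/γ) = 0.0005473 m³.

V₂ ≈ 0.000547 m³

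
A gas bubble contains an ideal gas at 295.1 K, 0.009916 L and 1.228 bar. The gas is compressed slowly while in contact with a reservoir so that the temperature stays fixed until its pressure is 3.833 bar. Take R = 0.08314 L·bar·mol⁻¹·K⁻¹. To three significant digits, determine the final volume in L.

V₂ ≈ 0.00318 L

T constant ⇒ Boyle's law P V = const: T₂ = T₁; V₂ = V₁·(P₁/P₂) = 0.003177 L.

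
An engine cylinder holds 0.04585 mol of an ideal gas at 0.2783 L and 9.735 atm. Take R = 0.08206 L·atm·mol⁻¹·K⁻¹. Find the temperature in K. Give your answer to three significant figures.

PV = nRT ⇒ T = PV/(nR) = (9.735 × 0.2783) / (0.04585 × 0.08206)

T ≈ 720 K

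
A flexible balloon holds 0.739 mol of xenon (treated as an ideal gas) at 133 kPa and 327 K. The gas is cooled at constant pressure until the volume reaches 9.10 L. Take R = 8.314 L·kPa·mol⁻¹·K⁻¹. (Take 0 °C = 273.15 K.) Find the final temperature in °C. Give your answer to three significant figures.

T₂ ≈ -76.2 °C

From PV = nRT: V₁ = nRT₁/P₁ = 15.11 L.
Isobaric, so V/T is constant: P₂ = P₁; T₂ = T₁·(V₂/V₁) = 197.0 K.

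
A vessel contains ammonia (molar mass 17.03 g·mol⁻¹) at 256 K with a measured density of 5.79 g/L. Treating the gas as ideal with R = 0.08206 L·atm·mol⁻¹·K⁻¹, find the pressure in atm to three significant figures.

ρ = PM/(RT) ⇒ P = ρRT/M = (5.79 × 0.08206 × 256.0) / 17.03

P ≈ 7.14 atm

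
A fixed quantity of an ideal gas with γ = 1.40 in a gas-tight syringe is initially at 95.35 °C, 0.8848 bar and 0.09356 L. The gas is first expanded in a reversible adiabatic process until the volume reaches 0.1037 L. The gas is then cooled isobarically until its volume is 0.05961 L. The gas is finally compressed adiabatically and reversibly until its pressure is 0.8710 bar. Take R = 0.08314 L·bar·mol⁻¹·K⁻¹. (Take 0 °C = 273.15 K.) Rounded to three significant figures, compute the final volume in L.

V₄ ≈ 0.0544 L

Convert: T₁ = 368.5 K.
Adiabatic (γ = 1.40), T V^(γ−1) and P V^γ constant: T₂ = T₁·(V₁/V₂)^(γ−1) = 353.6 K; P₂ = P₁·(V₁/V₂)^γ = 0.7661 bar.
Isobaric, so V/T is constant: P₃ = P₂; T₃ = T₂·(V₃/V₂) = 203.3 K.
Adiabatic (γ = 1.40), T V^(γ−1) and P V^γ constant: T₄ = T₃·(P₄/P₃)^((γ−1)/γ) = 210.9 K; V₄ = V₃·(P₃/P₄)^(1/γ) = 0.05439 L.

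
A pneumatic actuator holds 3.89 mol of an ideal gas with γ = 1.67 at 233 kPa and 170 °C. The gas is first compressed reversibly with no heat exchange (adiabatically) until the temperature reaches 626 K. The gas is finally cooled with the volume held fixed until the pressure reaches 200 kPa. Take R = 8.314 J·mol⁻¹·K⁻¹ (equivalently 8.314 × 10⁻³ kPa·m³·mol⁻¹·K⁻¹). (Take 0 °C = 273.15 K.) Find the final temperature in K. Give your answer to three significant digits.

T₃ ≈ 227 K

Convert: T₁ = 443.1 K.
From PV = nRT: V₁ = nRT₁/P₁ = 0.06151 m³.
Reversible adiabatic, γ = 1.67: P₂ = P₁·(T₂/T₁)^(γ/(γ−1)) = 551.2 kPa; V₂ = V₁·(T₁/T₂)^(1/(γ−1)) = 0.03673 m³.
Isochoric, so P/T is constant: V₃ = V₂; T₃ = T₂·(P₃/P₂) = 227.1 K.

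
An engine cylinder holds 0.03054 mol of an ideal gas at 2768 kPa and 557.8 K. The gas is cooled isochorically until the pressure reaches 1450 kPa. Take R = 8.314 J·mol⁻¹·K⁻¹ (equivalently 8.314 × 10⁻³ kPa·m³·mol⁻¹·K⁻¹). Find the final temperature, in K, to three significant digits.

T₂ ≈ 292 K

From PV = nRT: V₁ = nRT₁/P₁ = 5.117e-05 m³.
Isochoric, so P/T is constant: V₂ = V₁; T₂ = T₁·(P₂/P₁) = 292.2 K.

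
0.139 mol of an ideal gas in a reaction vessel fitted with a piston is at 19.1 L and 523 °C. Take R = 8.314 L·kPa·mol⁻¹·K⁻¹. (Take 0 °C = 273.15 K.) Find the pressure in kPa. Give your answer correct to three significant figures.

P ≈ 48.2 kPa

Convert: T = 796.15 K.
PV = nRT ⇒ P = nRT/V = (0.139 × 8.314 × 796.15) / 19.1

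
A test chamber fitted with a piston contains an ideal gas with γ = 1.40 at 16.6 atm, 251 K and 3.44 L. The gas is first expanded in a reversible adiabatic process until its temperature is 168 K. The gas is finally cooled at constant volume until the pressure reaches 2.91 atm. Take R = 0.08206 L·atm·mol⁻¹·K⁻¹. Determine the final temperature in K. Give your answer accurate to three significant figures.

T₃ ≈ 120 K

Adiabatic (γ = 1.40), T V^(γ−1) and P V^γ constant: P₂ = P₁·(T₂/T₁)^(γ/(γ−1)) = 4.072 atm; V₂ = V₁·(T₁/T₂)^(1/(γ−1)) = 9.386 L.
Isochoric, so P/T is constant: V₃ = V₂; T₃ = T₂·(P₃/P₂) = 120.1 K.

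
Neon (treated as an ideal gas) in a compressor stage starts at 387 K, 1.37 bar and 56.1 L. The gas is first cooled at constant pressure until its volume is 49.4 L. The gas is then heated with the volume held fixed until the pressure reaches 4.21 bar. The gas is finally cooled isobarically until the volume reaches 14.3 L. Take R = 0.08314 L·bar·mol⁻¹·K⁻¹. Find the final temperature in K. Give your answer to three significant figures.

T₄ ≈ 303 K

Isobaric, so V/T is constant: P₂ = P₁; T₂ = T₁·(V₂/V₁) = 340.8 K.
Isochoric, so P/T is constant: V₃ = V₂; T₃ = T₂·(P₃/P₂) = 1047 K.
P constant ⇒ V ∝ T: P₄ = P₃; T₄ = T₃·(V₄/V₃) = 303.1 K.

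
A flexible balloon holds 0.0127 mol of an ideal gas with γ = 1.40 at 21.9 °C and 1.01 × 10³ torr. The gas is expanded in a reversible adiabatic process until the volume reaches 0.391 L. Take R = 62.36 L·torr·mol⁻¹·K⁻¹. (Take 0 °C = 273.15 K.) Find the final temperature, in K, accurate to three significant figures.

Convert: T₁ = 295.0 K.
From PV = nRT: V₁ = nRT₁/P₁ = 0.2314 L.
Reversible adiabatic, γ = 1.40: T₂ = T₁·(V₁/V₂)^(γ−1) = 239.2 K; P₂ = P₁·(V₁/V₂)^γ = 484.5 torr.

T₂ ≈ 239 K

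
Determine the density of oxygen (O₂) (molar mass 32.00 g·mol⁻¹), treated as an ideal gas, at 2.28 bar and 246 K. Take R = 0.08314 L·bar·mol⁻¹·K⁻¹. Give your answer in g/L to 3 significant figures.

ρ ≈ 3.57 g/L

ρ = PM/(RT) = (2.28 × 32.00) / (0.08314 × 246.0)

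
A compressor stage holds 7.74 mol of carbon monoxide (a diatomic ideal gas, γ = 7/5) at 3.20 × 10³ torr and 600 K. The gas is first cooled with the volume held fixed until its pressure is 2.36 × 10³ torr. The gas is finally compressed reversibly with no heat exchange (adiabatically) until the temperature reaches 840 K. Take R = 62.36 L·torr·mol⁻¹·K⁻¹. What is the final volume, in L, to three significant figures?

V₃ ≈ 18.2 L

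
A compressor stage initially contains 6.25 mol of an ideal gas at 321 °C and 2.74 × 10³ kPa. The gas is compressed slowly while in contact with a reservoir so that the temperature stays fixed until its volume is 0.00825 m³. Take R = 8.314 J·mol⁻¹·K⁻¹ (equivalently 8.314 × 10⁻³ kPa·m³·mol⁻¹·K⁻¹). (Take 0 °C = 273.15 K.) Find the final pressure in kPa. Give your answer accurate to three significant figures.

P₂ ≈ 3.74e+03 kPa

Convert: T₁ = 594.1 K.
From PV = nRT: V₁ = nRT₁/P₁ = 0.01127 m³.
Isothermal, so P V is constant: T₂ = T₁; P₂ = P₁·(V₁/V₂) = 3742 kPa.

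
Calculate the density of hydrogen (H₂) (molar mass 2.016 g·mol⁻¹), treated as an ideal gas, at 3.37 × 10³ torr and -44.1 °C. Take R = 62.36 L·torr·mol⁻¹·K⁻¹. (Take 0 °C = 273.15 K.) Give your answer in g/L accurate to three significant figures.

ρ ≈ 0.476 g/L

ρ = PM/(RT) = (3.37e+03 × 2.016) / (62.36 × 229.0)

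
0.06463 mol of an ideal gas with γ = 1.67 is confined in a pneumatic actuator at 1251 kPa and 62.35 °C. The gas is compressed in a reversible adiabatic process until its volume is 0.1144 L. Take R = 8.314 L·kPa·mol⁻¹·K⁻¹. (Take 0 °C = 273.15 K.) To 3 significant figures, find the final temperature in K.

T₂ ≈ 392 K

Convert: T₁ = 335.5 K.
From PV = nRT: V₁ = nRT₁/P₁ = 0.1441 L.
Reversible adiabatic, γ = 1.67: T₂ = T₁·(V₁/V₂)^(γ−1) = 391.6 K; P₂ = P₁·(V₁/V₂)^γ = 1839 kPa.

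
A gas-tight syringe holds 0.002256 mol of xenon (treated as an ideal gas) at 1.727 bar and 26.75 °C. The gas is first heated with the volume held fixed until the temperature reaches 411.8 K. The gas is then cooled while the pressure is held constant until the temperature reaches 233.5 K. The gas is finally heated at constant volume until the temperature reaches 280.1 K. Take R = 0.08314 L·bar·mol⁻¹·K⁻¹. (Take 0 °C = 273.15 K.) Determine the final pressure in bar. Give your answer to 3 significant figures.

P₄ ≈ 2.84 bar

Convert: T₁ = 299.9 K.
From PV = nRT: V₁ = nRT₁/P₁ = 0.03257 L.
Isochoric, so P/T is constant: V₂ = V₁; P₂ = P₁·(T₂/T₁) = 2.371 bar.
P constant ⇒ V ∝ T: P₃ = P₂; V₃ = V₂·(T₃/T₂) = 0.01847 L.
V constant ⇒ P ∝ T: V₄ = V₃; P₄ = P₃·(T₄/T₃) = 2.845 bar.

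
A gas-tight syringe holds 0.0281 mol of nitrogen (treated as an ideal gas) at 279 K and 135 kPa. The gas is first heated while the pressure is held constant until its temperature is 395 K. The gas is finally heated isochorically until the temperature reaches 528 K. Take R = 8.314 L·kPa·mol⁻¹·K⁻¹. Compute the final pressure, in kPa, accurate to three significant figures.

P₃ ≈ 180 kPa

From PV = nRT: V₁ = nRT₁/P₁ = 0.4828 L.
P constant ⇒ V ∝ T: P₂ = P₁; V₂ = V₁·(T₂/T₁) = 0.6836 L.
Isochoric, so P/T is constant: V₃ = V₂; P₃ = P₂·(T₃/T₂) = 180.5 kPa.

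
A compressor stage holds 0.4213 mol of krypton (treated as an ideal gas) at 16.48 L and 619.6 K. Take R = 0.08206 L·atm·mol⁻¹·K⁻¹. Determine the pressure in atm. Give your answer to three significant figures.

P ≈ 1.30 atm

PV = nRT ⇒ P = nRT/V = (0.4213 × 0.08206 × 619.6) / 16.48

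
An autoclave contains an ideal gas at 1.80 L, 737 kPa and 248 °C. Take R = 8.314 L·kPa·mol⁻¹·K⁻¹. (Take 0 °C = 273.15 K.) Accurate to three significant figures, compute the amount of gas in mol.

Convert: T = 521.15 K.
PV = nRT ⇒ n = PV/(RT) = (737 × 1.80) / (8.314 × 521.15)

n ≈ 0.306 mol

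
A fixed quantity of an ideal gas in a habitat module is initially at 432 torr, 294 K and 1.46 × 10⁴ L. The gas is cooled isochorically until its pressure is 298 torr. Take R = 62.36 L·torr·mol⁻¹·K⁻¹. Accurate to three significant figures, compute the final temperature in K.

T₂ ≈ 203 K

Isochoric, so P/T is constant: V₂ = V₁; T₂ = T₁·(P₂/P₁) = 202.8 K.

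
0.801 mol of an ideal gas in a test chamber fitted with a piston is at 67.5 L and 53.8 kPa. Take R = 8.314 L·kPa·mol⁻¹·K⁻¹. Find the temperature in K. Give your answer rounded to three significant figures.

T ≈ 545 K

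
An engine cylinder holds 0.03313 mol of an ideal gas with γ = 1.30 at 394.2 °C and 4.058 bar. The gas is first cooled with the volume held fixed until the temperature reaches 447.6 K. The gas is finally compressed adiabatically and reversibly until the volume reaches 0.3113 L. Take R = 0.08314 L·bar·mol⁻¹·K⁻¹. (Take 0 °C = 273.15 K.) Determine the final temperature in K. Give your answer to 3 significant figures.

Convert: T₁ = 667.3 K.
From PV = nRT: V₁ = nRT₁/P₁ = 0.4530 L.
V constant ⇒ P ∝ T: V₂ = V₁; P₂ = P₁·(T₂/T₁) = 2.722 bar.
Adiabatic (γ = 1.30), T V^(γ−1) and P V^γ constant: T₃ = T₂·(V₂/V₃)^(γ−1) = 500.9 K; P₃ = P₂·(V₂/V₃)^γ = 4.432 bar.

T₃ ≈ 501 K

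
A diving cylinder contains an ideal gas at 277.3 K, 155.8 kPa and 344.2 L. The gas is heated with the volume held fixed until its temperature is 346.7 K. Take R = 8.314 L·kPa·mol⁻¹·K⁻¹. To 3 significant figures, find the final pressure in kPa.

V constant ⇒ P ∝ T: V₂ = V₁; P₂ = P₁·(T₂/T₁) = 194.8 kPa.

P₂ ≈ 195 kPa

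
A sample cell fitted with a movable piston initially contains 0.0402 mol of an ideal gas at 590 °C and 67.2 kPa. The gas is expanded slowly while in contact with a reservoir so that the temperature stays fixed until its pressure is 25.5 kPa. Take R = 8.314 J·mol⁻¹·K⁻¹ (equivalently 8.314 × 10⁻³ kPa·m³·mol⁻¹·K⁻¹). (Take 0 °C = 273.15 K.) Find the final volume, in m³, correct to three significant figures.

V₂ ≈ 0.0113 m³

Convert: T₁ = 863.1 K.
From PV = nRT: V₁ = nRT₁/P₁ = 0.004293 m³.
T constant ⇒ Boyle's law P V = const: T₂ = T₁; V₂ = V₁·(P₁/P₂) = 0.01131 m³.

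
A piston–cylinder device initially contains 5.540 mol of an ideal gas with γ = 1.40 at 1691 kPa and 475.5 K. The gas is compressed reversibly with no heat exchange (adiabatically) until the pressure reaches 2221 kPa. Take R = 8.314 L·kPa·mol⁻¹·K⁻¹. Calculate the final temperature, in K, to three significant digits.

T₂ ≈ 514 K

From PV = nRT: V₁ = nRT₁/P₁ = 12.95 L.
Adiabatic (γ = 1.40), T V^(γ−1) and P V^γ constant: T₂ = T₁·(P₂/P₁)^((γ−1)/γ) = 514.0 K; V₂ = V₁·(P₁/P₂)^(1/γ) = 10.66 L.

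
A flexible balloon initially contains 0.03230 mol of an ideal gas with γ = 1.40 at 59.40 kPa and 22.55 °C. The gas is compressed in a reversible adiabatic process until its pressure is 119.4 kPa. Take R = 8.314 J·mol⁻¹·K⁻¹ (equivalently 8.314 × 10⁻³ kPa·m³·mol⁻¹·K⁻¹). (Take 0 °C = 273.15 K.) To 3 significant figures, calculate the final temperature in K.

Convert: T₁ = 295.7 K.
From PV = nRT: V₁ = nRT₁/P₁ = 0.001337 m³.
Adiabatic (γ = 1.40), T V^(γ−1) and P V^γ constant: T₂ = T₁·(P₂/P₁)^((γ−1)/γ) = 361.0 K; V₂ = V₁·(P₁/P₂)^(1/γ) = 0.0008119 m³.

T₂ ≈ 361 K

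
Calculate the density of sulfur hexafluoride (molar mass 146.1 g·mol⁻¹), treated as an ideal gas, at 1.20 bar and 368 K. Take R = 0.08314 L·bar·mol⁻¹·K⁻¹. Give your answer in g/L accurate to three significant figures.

ρ = PM/(RT) = (1.20 × 146.1) / (0.08314 × 368.0)

ρ ≈ 5.73 g/L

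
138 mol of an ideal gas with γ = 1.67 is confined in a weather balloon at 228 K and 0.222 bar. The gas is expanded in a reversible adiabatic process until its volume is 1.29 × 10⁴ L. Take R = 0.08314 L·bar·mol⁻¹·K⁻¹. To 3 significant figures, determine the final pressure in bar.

P₂ ≈ 0.191 bar

From PV = nRT: V₁ = nRT₁/P₁ = 1.178e+04 L.
Reversible adiabatic, γ = 1.67: T₂ = T₁·(V₁/V₂)^(γ−1) = 214.6 K; P₂ = P₁·(V₁/V₂)^γ = 0.1908 bar.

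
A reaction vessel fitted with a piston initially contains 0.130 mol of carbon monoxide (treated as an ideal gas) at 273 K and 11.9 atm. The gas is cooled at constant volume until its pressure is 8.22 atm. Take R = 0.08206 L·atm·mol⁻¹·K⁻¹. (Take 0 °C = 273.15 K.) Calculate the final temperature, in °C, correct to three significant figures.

From PV = nRT: V₁ = nRT₁/P₁ = 0.2447 L.
Isochoric, so P/T is constant: V₂ = V₁; T₂ = T₁·(P₂/P₁) = 188.6 K.

T₂ ≈ -84.6 °C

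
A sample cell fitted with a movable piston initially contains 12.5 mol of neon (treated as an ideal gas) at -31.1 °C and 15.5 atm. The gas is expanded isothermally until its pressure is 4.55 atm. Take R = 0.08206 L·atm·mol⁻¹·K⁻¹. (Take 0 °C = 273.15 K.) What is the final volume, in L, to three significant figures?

V₂ ≈ 54.6 L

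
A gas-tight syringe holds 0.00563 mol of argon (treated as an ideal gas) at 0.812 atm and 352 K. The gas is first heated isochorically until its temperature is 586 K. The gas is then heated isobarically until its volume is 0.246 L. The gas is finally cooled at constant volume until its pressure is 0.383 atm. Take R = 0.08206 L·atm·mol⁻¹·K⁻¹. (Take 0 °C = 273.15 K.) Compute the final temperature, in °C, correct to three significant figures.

T₄ ≈ -69.2 °C

From PV = nRT: V₁ = nRT₁/P₁ = 0.2003 L.
Isochoric, so P/T is constant: V₂ = V₁; P₂ = P₁·(T₂/T₁) = 1.352 atm.
P constant ⇒ V ∝ T: P₃ = P₂; T₃ = T₂·(V₃/V₂) = 719.8 K.
V constant ⇒ P ∝ T: V₄ = V₃; T₄ = T₃·(P₄/P₃) = 203.9 K.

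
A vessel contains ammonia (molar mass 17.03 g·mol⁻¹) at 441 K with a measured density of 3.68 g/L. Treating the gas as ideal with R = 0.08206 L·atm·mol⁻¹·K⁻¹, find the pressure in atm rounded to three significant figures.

P ≈ 7.82 atm

ρ = PM/(RT) ⇒ P = ρRT/M = (3.68 × 0.08206 × 441.0) / 17.03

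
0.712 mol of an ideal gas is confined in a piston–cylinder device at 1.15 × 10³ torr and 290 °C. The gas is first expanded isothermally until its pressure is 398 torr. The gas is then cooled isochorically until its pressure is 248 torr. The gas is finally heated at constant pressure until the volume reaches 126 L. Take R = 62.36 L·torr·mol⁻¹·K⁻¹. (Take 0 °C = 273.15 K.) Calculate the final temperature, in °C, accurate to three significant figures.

T₄ ≈ 431 °C

Convert: T₁ = 563.1 K.
From PV = nRT: V₁ = nRT₁/P₁ = 21.74 L.
Isothermal, so P V is constant: T₂ = T₁; V₂ = V₁·(P₁/P₂) = 62.82 L.
V constant ⇒ P ∝ T: V₃ = V₂; T₃ = T₂·(P₃/P₂) = 350.9 K.
Isobaric, so V/T is constant: P₄ = P₃; T₄ = T₃·(V₄/V₃) = 703.8 K.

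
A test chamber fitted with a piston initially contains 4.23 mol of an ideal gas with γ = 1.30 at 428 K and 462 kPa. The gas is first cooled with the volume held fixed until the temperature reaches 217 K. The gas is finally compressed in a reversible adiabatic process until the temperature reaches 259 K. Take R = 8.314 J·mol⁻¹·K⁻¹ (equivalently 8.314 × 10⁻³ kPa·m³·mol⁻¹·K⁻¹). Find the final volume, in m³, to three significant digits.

V₃ ≈ 0.0181 m³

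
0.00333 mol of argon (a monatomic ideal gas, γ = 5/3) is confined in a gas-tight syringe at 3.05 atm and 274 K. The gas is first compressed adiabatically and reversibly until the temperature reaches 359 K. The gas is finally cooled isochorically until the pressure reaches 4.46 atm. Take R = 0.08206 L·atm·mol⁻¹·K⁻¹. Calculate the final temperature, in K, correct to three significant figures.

From PV = nRT: V₁ = nRT₁/P₁ = 0.02455 L.
Adiabatic (γ = 5/3), T V^(γ−1) and P V^γ constant: P₂ = P₁·(T₂/T₁)^(γ/(γ−1)) = 5.993 atm; V₂ = V₁·(T₁/T₂)^(1/(γ−1)) = 0.01637 L.
V constant ⇒ P ∝ T: V₃ = V₂; T₃ = T₂·(P₃/P₂) = 267.2 K.

T₃ ≈ 267 K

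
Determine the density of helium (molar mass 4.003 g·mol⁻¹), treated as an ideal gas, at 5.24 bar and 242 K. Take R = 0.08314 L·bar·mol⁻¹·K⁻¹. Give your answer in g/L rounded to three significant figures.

ρ = PM/(RT) = (5.24 × 4.003) / (0.08314 × 242.0)

ρ ≈ 1.04 g/L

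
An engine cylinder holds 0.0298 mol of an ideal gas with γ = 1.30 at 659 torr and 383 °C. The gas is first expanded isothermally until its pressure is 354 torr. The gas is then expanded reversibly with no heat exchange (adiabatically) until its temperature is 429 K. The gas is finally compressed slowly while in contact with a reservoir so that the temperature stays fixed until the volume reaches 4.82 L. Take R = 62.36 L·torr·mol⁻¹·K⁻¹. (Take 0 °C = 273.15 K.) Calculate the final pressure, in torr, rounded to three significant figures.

P₄ ≈ 165 torr

Convert: T₁ = 656.1 K.
From PV = nRT: V₁ = nRT₁/P₁ = 1.850 L.
Isothermal, so P V is constant: T₂ = T₁; V₂ = V₁·(P₁/P₂) = 3.444 L.
Adiabatic (γ = 1.30), T V^(γ−1) and P V^γ constant: P₃ = P₂·(T₃/T₂)^(γ/(γ−1)) = 56.14 torr; V₃ = V₂·(T₂/T₃)^(1/(γ−1)) = 14.20 L.
Isothermal, so P V is constant: T₄ = T₃; P₄ = P₃·(V₃/V₄) = 165.4 torr.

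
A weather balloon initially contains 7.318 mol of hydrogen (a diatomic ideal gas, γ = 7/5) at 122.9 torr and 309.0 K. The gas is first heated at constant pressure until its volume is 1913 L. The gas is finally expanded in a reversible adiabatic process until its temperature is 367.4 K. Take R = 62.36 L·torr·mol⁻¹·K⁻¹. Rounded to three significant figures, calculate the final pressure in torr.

P₃ ≈ 37.6 torr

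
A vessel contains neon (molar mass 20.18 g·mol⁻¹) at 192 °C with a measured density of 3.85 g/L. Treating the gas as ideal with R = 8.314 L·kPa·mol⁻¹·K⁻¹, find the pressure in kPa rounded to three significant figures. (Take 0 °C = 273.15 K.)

P ≈ 738 kPa

ρ = PM/(RT) ⇒ P = ρRT/M = (3.85 × 8.314 × 465.1) / 20.18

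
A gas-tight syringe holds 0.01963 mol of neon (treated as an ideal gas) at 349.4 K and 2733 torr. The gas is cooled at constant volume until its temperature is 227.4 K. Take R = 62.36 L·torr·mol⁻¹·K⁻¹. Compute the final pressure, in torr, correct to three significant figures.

From PV = nRT: V₁ = nRT₁/P₁ = 0.1565 L.
V constant ⇒ P ∝ T: V₂ = V₁; P₂ = P₁·(T₂/T₁) = 1779 torr.

P₂ ≈ 1.78e+03 torr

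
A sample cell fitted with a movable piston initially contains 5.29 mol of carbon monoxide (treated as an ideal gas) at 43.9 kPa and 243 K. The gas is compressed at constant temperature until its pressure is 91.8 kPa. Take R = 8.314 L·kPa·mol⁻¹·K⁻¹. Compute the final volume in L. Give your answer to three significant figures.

V₂ ≈ 116 L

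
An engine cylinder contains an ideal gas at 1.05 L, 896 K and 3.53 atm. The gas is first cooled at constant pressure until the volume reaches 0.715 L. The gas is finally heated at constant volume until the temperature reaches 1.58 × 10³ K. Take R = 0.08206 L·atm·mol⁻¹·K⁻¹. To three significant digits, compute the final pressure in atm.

Isobaric, so V/T is constant: P₂ = P₁; T₂ = T₁·(V₂/V₁) = 610.1 K.
V constant ⇒ P ∝ T: V₃ = V₂; P₃ = P₂·(T₃/T₂) = 9.141 atm.

P₃ ≈ 9.14 atm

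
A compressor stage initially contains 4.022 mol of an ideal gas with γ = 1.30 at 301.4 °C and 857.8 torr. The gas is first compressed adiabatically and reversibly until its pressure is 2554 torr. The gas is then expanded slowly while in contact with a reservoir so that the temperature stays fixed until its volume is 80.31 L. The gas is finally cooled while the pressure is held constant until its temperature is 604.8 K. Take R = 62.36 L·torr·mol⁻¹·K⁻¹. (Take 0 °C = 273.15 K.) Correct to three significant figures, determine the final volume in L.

Convert: T₁ = 574.5 K.
From PV = nRT: V₁ = nRT₁/P₁ = 168.0 L.
Adiabatic (γ = 1.30), T V^(γ−1) and P V^γ constant: T₂ = T₁·(P₂/P₁)^((γ−1)/γ) = 739.1 K; V₂ = V₁·(P₁/P₂)^(1/γ) = 72.58 L.
Isothermal, so P V is constant: T₃ = T₂; P₃ = P₂·(V₂/V₃) = 2308 torr.
P constant ⇒ V ∝ T: P₄ = P₃; V₄ = V₃·(T₄/T₃) = 65.72 L.

V₄ ≈ 65.7 L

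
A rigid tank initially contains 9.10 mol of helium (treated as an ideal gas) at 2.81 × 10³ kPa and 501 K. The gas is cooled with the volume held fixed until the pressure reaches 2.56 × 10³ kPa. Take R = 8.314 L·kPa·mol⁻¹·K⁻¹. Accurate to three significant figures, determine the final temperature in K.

T₂ ≈ 456 K

From PV = nRT: V₁ = nRT₁/P₁ = 13.49 L.
Isochoric, so P/T is constant: V₂ = V₁; T₂ = T₁·(P₂/P₁) = 456.4 K.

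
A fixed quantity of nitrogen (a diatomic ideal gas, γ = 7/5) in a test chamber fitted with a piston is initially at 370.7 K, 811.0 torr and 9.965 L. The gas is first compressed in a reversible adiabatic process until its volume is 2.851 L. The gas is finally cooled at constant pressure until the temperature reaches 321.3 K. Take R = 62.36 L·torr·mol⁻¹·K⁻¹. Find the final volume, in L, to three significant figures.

Adiabatic (γ = 7/5), T V^(γ−1) and P V^γ constant: T₂ = T₁·(V₁/V₂)^(γ−1) = 611.5 K; P₂ = P₁·(V₁/V₂)^γ = 4676 torr.
P constant ⇒ V ∝ T: P₃ = P₂; V₃ = V₂·(T₃/T₂) = 1.498 L.

V₃ ≈ 1.50 L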